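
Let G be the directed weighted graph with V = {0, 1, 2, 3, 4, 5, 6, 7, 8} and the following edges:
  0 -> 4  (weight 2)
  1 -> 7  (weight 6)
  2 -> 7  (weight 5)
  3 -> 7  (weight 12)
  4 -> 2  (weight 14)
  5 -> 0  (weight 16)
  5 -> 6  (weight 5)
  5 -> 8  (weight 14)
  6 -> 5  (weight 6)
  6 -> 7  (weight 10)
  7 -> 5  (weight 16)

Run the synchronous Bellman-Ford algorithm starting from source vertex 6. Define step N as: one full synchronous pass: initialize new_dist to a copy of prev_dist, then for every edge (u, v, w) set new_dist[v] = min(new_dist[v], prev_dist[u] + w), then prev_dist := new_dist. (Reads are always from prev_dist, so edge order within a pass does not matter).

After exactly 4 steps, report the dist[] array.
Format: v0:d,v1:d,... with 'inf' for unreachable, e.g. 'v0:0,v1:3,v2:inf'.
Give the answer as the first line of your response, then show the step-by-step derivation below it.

v0:22,v1:inf,v2:38,v3:inf,v4:24,v5:6,v6:0,v7:10,v8:20

step 1: dist = v0:inf,v1:inf,v2:inf,v3:inf,v4:inf,v5:6,v6:0,v7:10,v8:inf
step 2: dist = v0:22,v1:inf,v2:inf,v3:inf,v4:inf,v5:6,v6:0,v7:10,v8:20
step 3: dist = v0:22,v1:inf,v2:inf,v3:inf,v4:24,v5:6,v6:0,v7:10,v8:20
step 4: dist = v0:22,v1:inf,v2:38,v3:inf,v4:24,v5:6,v6:0,v7:10,v8:20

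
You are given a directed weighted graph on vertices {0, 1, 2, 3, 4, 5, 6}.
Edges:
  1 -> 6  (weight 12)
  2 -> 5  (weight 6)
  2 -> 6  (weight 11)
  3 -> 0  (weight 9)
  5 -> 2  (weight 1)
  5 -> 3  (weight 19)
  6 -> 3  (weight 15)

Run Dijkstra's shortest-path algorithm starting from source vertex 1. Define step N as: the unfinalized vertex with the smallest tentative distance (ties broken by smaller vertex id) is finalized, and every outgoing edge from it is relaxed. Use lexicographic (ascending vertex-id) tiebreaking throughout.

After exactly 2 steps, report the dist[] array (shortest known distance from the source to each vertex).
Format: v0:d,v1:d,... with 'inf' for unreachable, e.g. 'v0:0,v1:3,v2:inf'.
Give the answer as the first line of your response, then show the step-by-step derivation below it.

v0:inf,v1:0,v2:inf,v3:27,v4:inf,v5:inf,v6:12

step 1: dist = v0:inf,v1:0,v2:inf,v3:inf,v4:inf,v5:inf,v6:12
step 2: dist = v0:inf,v1:0,v2:inf,v3:27,v4:inf,v5:inf,v6:12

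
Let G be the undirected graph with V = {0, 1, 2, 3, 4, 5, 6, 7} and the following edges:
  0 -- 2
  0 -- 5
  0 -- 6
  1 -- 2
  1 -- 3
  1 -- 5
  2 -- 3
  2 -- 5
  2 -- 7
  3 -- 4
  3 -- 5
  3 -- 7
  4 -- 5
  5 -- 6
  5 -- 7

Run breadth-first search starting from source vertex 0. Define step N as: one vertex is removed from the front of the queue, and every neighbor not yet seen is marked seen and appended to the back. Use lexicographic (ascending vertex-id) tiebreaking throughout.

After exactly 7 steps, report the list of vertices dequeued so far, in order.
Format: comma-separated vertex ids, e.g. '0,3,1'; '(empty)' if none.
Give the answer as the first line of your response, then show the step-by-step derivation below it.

0,2,5,6,1,3,7

step 1: dequeue 0; queue=[2,5,6]; order=0
step 2: dequeue 2; queue=[5,6,1,3,7]; order=0,2
step 3: dequeue 5; queue=[6,1,3,7,4]; order=0,2,5
step 4: dequeue 6; queue=[1,3,7,4]; order=0,2,5,6
step 5: dequeue 1; queue=[3,7,4]; order=0,2,5,6,1
step 6: dequeue 3; queue=[7,4]; order=0,2,5,6,1,3
step 7: dequeue 7; queue=[4]; order=0,2,5,6,1,3,7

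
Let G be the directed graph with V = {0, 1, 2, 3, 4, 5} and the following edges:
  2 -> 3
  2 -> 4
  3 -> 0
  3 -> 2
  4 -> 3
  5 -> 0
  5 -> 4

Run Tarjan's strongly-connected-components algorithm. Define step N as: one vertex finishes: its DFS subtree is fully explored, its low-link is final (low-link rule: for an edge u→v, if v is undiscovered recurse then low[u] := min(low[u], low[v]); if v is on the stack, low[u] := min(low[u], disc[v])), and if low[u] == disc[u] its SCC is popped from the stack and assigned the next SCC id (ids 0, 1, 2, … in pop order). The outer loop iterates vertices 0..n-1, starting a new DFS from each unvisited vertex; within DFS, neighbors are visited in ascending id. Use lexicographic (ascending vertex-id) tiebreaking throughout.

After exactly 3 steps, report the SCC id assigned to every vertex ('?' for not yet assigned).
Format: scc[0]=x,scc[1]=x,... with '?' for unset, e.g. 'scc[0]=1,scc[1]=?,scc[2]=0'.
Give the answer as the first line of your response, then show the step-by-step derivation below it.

scc[0]=0,scc[1]=1,scc[2]=?,scc[3]=?,scc[4]=?,scc[5]=?

step 1: low=(low[0]=0,low[1]=?,low[2]=?,low[3]=?,low[4]=?,low[5]=?); scc=(scc[0]=0,scc[1]=?,scc[2]=?,scc[3]=?,scc[4]=?,scc[5]=?)
step 2: low=(low[0]=0,low[1]=1,low[2]=?,low[3]=?,low[4]=?,low[5]=?); scc=(scc[0]=0,scc[1]=1,scc[2]=?,scc[3]=?,scc[4]=?,scc[5]=?)
step 3: low=(low[0]=0,low[1]=1,low[2]=2,low[3]=2,low[4]=?,low[5]=?); scc=(scc[0]=0,scc[1]=1,scc[2]=?,scc[3]=?,scc[4]=?,scc[5]=?)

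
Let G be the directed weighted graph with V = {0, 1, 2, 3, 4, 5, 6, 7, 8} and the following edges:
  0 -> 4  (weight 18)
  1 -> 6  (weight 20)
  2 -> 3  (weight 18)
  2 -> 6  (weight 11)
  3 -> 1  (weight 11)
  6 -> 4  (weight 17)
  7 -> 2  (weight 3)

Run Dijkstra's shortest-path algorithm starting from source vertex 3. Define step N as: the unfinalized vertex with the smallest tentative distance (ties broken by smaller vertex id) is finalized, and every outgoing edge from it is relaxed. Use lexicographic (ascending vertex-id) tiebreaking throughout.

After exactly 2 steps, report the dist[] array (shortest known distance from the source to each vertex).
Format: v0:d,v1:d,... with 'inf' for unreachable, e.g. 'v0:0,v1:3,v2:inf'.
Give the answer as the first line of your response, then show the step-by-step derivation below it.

v0:inf,v1:11,v2:inf,v3:0,v4:inf,v5:inf,v6:31,v7:inf,v8:inf

step 1: dist = v0:inf,v1:11,v2:inf,v3:0,v4:inf,v5:inf,v6:inf,v7:inf,v8:inf
step 2: dist = v0:inf,v1:11,v2:inf,v3:0,v4:inf,v5:inf,v6:31,v7:inf,v8:inf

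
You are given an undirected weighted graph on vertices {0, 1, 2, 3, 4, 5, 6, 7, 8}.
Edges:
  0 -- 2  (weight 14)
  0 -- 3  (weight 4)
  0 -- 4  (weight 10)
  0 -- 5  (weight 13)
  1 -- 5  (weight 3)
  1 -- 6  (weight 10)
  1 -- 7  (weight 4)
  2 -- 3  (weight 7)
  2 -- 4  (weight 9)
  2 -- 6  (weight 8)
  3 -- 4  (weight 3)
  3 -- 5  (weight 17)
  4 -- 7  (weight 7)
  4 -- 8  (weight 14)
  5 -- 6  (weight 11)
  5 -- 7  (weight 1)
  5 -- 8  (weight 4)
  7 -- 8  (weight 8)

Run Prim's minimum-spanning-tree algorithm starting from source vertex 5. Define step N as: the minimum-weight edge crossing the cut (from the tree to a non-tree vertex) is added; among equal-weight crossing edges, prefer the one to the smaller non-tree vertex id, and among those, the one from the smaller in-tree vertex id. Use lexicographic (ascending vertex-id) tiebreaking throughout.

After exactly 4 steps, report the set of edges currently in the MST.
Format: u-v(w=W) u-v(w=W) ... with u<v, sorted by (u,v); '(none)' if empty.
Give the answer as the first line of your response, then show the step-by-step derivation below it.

1-5(w=3) 4-7(w=7) 5-7(w=1) 5-8(w=4)

step 1: add edge 5-7 (w=1); MST = {5-7(w=1)}
step 2: add edge 1-5 (w=3); MST = {1-5(w=3) 5-7(w=1)}
step 3: add edge 5-8 (w=4); MST = {1-5(w=3) 5-7(w=1) 5-8(w=4)}
step 4: add edge 4-7 (w=7); MST = {1-5(w=3) 4-7(w=7) 5-7(w=1) 5-8(w=4)}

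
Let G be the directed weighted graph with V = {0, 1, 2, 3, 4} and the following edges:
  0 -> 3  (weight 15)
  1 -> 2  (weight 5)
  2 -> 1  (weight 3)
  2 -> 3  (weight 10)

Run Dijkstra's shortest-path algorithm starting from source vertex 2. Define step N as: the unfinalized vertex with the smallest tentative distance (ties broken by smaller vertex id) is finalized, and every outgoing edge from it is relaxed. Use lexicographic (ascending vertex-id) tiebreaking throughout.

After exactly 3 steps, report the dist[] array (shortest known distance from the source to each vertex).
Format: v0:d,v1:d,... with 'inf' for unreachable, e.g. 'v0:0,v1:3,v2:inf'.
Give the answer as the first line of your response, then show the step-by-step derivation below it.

v0:inf,v1:3,v2:0,v3:10,v4:inf

step 1: dist = v0:inf,v1:3,v2:0,v3:10,v4:inf
step 2: dist = v0:inf,v1:3,v2:0,v3:10,v4:inf
step 3: dist = v0:inf,v1:3,v2:0,v3:10,v4:inf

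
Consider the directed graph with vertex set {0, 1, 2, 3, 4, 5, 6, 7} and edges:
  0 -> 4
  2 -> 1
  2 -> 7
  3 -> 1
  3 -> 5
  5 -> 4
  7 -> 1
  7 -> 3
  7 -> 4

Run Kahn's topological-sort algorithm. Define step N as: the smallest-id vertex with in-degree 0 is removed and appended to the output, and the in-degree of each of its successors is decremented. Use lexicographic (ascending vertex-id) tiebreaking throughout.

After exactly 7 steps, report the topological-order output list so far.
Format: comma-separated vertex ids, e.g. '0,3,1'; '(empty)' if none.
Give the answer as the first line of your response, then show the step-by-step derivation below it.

0,2,6,7,3,1,5

step 1: output 0; order=[0]; indeg=(0,3,0,1,2,1,0,1)
step 2: output 2; order=[0,2]; indeg=(0,2,0,1,2,1,0,0)
step 3: output 6; order=[0,2,6]; indeg=(0,2,0,1,2,1,0,0)
step 4: output 7; order=[0,2,6,7]; indeg=(0,1,0,0,1,1,0,0)
step 5: output 3; order=[0,2,6,7,3]; indeg=(0,0,0,0,1,0,0,0)
step 6: output 1; order=[0,2,6,7,3,1]; indeg=(0,0,0,0,1,0,0,0)
step 7: output 5; order=[0,2,6,7,3,1,5]; indeg=(0,0,0,0,0,0,0,0)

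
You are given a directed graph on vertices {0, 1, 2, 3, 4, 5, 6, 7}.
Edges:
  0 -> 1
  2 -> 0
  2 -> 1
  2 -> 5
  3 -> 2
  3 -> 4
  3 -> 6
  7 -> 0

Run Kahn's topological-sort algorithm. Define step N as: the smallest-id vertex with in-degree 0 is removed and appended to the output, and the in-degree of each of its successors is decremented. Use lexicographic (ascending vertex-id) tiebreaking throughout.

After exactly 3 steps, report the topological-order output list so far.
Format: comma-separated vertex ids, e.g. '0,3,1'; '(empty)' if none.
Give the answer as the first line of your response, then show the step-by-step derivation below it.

3,2,4

step 1: output 3; order=[3]; indeg=(2,2,0,0,0,1,0,0)
step 2: output 2; order=[3,2]; indeg=(1,1,0,0,0,0,0,0)
step 3: output 4; order=[3,2,4]; indeg=(1,1,0,0,0,0,0,0)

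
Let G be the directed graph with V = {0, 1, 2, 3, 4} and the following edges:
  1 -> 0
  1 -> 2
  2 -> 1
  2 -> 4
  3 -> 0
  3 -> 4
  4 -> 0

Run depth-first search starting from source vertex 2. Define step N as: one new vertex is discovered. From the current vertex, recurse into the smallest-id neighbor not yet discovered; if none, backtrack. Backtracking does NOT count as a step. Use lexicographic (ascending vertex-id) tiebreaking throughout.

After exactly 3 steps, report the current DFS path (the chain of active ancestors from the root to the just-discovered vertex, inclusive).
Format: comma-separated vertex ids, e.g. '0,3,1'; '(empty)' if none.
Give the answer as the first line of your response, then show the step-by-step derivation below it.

2,1,0

step 1: discover 2; path=2; order=2
step 2: discover 1; path=2>1; order=2,1
step 3: discover 0; path=2>1>0; order=2,1,0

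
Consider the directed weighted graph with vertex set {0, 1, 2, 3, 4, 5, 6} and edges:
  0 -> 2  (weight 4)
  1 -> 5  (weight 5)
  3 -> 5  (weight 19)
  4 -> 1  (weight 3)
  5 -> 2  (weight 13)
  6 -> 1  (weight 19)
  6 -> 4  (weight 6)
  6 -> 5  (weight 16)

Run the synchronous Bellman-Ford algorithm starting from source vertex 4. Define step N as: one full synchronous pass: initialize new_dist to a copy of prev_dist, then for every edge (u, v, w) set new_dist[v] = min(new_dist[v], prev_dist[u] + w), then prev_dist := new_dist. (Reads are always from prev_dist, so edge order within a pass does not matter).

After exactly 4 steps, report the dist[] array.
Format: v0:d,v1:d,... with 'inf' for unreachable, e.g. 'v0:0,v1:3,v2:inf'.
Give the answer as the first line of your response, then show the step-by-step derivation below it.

v0:inf,v1:3,v2:21,v3:inf,v4:0,v5:8,v6:inf

step 1: dist = v0:inf,v1:3,v2:inf,v3:inf,v4:0,v5:inf,v6:inf
step 2: dist = v0:inf,v1:3,v2:inf,v3:inf,v4:0,v5:8,v6:inf
step 3: dist = v0:inf,v1:3,v2:21,v3:inf,v4:0,v5:8,v6:inf
step 4: dist = v0:inf,v1:3,v2:21,v3:inf,v4:0,v5:8,v6:inf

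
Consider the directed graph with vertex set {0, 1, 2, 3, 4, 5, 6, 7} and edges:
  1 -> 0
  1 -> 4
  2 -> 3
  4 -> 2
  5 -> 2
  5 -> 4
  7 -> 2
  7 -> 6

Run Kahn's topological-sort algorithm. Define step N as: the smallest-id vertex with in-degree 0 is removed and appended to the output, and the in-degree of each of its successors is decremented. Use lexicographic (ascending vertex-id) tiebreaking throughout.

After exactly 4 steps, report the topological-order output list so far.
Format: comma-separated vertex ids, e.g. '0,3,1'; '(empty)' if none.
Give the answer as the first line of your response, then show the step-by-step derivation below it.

1,0,5,4

step 1: output 1; order=[1]; indeg=(0,0,3,1,1,0,1,0)
step 2: output 0; order=[1,0]; indeg=(0,0,3,1,1,0,1,0)
step 3: output 5; order=[1,0,5]; indeg=(0,0,2,1,0,0,1,0)
step 4: output 4; order=[1,0,5,4]; indeg=(0,0,1,1,0,0,1,0)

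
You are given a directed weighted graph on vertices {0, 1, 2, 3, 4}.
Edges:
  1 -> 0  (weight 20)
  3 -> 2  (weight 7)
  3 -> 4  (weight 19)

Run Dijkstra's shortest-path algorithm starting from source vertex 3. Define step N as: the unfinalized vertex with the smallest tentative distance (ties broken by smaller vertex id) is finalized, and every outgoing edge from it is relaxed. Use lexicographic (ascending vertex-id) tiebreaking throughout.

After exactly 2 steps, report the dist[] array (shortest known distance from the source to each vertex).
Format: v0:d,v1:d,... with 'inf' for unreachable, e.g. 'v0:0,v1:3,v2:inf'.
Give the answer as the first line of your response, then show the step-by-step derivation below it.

v0:inf,v1:inf,v2:7,v3:0,v4:19

step 1: dist = v0:inf,v1:inf,v2:7,v3:0,v4:19
step 2: dist = v0:inf,v1:inf,v2:7,v3:0,v4:19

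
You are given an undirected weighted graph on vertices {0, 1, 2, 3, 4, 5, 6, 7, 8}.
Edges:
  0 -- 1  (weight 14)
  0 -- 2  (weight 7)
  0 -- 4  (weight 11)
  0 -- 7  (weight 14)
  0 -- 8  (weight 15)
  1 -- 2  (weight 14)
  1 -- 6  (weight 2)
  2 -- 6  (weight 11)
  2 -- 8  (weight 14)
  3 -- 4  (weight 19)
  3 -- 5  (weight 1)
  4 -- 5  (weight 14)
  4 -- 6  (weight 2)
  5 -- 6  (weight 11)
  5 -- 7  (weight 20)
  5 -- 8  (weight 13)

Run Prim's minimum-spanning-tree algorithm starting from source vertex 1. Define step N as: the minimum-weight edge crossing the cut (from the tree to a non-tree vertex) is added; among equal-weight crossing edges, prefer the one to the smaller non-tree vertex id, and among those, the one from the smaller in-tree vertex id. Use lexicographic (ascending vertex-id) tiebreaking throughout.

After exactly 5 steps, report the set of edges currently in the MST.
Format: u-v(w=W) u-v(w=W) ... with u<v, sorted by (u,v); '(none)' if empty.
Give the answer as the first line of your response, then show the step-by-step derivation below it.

0-2(w=7) 0-4(w=11) 1-6(w=2) 4-6(w=2) 5-6(w=11)

step 1: add edge 1-6 (w=2); MST = {1-6(w=2)}
step 2: add edge 4-6 (w=2); MST = {1-6(w=2) 4-6(w=2)}
step 3: add edge 0-4 (w=11); MST = {0-4(w=11) 1-6(w=2) 4-6(w=2)}
step 4: add edge 0-2 (w=7); MST = {0-2(w=7) 0-4(w=11) 1-6(w=2) 4-6(w=2)}
step 5: add edge 5-6 (w=11); MST = {0-2(w=7) 0-4(w=11) 1-6(w=2) 4-6(w=2) 5-6(w=11)}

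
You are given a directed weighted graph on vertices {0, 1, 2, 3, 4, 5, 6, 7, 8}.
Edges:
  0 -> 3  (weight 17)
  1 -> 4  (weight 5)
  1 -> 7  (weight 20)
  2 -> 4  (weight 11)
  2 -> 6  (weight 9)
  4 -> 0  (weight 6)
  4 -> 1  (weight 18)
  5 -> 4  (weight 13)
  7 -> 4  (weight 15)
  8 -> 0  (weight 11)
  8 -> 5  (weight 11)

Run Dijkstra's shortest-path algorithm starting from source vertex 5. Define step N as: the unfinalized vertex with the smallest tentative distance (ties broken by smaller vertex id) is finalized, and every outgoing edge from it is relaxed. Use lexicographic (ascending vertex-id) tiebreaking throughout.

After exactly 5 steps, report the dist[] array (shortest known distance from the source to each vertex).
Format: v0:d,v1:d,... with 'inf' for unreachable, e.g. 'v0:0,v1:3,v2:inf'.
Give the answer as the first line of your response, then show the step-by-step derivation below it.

v0:19,v1:31,v2:inf,v3:36,v4:13,v5:0,v6:inf,v7:51,v8:inf

step 1: dist = v0:inf,v1:inf,v2:inf,v3:inf,v4:13,v5:0,v6:inf,v7:inf,v8:inf
step 2: dist = v0:19,v1:31,v2:inf,v3:inf,v4:13,v5:0,v6:inf,v7:inf,v8:inf
step 3: dist = v0:19,v1:31,v2:inf,v3:36,v4:13,v5:0,v6:inf,v7:inf,v8:inf
step 4: dist = v0:19,v1:31,v2:inf,v3:36,v4:13,v5:0,v6:inf,v7:51,v8:inf
step 5: dist = v0:19,v1:31,v2:inf,v3:36,v4:13,v5:0,v6:inf,v7:51,v8:inf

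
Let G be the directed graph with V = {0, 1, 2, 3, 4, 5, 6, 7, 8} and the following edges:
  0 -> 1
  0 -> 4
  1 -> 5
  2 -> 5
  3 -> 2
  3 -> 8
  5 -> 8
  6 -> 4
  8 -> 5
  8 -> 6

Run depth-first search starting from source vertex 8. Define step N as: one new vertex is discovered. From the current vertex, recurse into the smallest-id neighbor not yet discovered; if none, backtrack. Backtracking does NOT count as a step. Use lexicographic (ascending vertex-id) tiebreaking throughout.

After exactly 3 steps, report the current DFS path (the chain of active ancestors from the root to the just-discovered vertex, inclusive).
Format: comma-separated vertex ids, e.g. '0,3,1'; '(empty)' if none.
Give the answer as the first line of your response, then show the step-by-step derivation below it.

8,6

step 1: discover 8; path=8; order=8
step 2: discover 5; path=8>5; order=8,5
step 3: discover 6; path=8>6; order=8,5,6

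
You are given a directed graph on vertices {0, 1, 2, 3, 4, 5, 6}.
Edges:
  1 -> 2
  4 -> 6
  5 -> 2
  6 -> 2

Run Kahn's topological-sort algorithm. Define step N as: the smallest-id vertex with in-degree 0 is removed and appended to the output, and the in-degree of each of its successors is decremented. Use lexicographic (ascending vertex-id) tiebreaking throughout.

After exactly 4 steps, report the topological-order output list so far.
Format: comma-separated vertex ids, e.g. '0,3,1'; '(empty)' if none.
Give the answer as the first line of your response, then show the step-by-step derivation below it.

0,1,3,4

step 1: output 0; order=[0]; indeg=(0,0,3,0,0,0,1)
step 2: output 1; order=[0,1]; indeg=(0,0,2,0,0,0,1)
step 3: output 3; order=[0,1,3]; indeg=(0,0,2,0,0,0,1)
step 4: output 4; order=[0,1,3,4]; indeg=(0,0,2,0,0,0,0)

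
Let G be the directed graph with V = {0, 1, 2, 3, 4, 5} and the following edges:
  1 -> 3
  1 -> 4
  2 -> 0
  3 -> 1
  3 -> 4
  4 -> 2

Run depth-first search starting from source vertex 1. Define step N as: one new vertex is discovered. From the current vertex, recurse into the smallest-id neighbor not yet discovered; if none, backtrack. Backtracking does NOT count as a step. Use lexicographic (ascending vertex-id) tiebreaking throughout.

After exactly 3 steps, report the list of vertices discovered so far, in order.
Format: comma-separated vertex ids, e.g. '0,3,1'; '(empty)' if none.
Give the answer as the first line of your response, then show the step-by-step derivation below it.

1,3,4

step 1: discover 1; path=1; order=1
step 2: discover 3; path=1>3; order=1,3
step 3: discover 4; path=1>3>4; order=1,3,4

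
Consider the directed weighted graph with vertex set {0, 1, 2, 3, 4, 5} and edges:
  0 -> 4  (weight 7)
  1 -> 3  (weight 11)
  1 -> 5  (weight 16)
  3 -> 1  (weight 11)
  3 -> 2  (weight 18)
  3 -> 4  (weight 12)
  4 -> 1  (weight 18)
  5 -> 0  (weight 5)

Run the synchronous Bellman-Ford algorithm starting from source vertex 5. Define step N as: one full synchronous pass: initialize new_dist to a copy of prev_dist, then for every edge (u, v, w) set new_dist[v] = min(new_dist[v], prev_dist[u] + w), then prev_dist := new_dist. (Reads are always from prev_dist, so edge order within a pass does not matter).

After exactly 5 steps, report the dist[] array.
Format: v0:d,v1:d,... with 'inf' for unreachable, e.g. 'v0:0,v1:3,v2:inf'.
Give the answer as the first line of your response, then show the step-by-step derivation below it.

v0:5,v1:30,v2:59,v3:41,v4:12,v5:0

step 1: dist = v0:5,v1:inf,v2:inf,v3:inf,v4:inf,v5:0
step 2: dist = v0:5,v1:inf,v2:inf,v3:inf,v4:12,v5:0
step 3: dist = v0:5,v1:30,v2:inf,v3:inf,v4:12,v5:0
step 4: dist = v0:5,v1:30,v2:inf,v3:41,v4:12,v5:0
step 5: dist = v0:5,v1:30,v2:59,v3:41,v4:12,v5:0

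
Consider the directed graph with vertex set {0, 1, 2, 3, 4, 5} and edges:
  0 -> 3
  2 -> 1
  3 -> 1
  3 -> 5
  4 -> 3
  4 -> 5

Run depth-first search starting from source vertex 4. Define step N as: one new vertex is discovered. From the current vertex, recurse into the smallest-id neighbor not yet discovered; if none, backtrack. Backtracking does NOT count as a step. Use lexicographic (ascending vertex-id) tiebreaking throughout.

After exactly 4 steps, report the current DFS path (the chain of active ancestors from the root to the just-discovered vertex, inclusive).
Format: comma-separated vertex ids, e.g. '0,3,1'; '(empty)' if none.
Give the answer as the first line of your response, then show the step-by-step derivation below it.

4,3,5

step 1: discover 4; path=4; order=4
step 2: discover 3; path=4>3; order=4,3
step 3: discover 1; path=4>3>1; order=4,3,1
step 4: discover 5; path=4>3>5; order=4,3,1,5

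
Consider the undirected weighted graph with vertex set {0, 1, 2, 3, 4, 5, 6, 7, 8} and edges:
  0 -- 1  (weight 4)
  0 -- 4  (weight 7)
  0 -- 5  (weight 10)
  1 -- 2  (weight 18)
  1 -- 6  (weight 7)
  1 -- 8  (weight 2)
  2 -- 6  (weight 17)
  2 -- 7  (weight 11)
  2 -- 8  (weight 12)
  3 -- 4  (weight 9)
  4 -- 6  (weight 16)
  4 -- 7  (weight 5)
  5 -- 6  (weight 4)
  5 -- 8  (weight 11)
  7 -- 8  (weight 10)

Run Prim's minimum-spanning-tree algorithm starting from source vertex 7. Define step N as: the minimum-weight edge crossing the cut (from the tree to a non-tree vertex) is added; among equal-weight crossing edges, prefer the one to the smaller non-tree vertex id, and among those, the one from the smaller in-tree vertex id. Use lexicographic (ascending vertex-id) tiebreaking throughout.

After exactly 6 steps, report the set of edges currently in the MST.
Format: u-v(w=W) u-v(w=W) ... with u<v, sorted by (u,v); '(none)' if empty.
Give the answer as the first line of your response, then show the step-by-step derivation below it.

0-1(w=4) 0-4(w=7) 1-6(w=7) 1-8(w=2) 4-7(w=5) 5-6(w=4)

step 1: add edge 4-7 (w=5); MST = {4-7(w=5)}
step 2: add edge 0-4 (w=7); MST = {0-4(w=7) 4-7(w=5)}
step 3: add edge 0-1 (w=4); MST = {0-1(w=4) 0-4(w=7) 4-7(w=5)}
step 4: add edge 1-8 (w=2); MST = {0-1(w=4) 0-4(w=7) 1-8(w=2) 4-7(w=5)}
step 5: add edge 1-6 (w=7); MST = {0-1(w=4) 0-4(w=7) 1-6(w=7) 1-8(w=2) 4-7(w=5)}
step 6: add edge 5-6 (w=4); MST = {0-1(w=4) 0-4(w=7) 1-6(w=7) 1-8(w=2) 4-7(w=5) 5-6(w=4)}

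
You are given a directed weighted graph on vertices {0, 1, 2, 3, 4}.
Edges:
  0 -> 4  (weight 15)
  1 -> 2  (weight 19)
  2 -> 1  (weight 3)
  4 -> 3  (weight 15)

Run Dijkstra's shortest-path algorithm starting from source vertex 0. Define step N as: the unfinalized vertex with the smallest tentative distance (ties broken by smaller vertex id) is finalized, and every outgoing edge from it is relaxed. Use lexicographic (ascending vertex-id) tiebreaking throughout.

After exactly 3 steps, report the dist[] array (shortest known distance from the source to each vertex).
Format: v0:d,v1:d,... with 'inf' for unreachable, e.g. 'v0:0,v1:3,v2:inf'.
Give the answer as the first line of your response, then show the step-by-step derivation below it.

v0:0,v1:inf,v2:inf,v3:30,v4:15

step 1: dist = v0:0,v1:inf,v2:inf,v3:inf,v4:15
step 2: dist = v0:0,v1:inf,v2:inf,v3:30,v4:15
step 3: dist = v0:0,v1:inf,v2:inf,v3:30,v4:15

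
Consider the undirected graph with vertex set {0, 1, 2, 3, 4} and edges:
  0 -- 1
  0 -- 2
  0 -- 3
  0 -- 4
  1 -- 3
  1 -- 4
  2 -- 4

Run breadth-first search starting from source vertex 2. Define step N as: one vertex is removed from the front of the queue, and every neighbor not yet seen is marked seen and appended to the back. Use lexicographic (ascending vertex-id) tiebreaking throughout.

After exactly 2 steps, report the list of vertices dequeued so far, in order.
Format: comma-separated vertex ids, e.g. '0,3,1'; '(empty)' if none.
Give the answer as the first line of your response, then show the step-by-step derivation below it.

2,0

step 1: dequeue 2; queue=[0,4]; order=2
step 2: dequeue 0; queue=[4,1,3]; order=2,0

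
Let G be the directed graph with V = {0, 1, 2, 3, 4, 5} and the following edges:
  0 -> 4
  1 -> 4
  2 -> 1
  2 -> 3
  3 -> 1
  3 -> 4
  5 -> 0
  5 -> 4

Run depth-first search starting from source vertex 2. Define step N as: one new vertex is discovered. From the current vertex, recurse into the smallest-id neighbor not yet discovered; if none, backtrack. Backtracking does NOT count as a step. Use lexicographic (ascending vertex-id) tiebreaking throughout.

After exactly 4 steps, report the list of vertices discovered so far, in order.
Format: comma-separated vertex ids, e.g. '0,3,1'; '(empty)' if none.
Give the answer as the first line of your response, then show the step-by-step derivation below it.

2,1,4,3

step 1: discover 2; path=2; order=2
step 2: discover 1; path=2>1; order=2,1
step 3: discover 4; path=2>1>4; order=2,1,4
step 4: discover 3; path=2>3; order=2,1,4,3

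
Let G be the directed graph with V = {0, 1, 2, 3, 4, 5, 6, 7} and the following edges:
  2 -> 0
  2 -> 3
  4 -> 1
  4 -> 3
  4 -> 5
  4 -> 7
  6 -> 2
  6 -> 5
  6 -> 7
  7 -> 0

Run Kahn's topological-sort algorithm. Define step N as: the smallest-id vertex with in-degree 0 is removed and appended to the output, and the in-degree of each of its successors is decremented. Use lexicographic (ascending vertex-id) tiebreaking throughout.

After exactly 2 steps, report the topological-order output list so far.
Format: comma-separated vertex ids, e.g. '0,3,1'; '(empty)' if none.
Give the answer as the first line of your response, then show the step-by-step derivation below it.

4,1

step 1: output 4; order=[4]; indeg=(2,0,1,1,0,1,0,1)
step 2: output 1; order=[4,1]; indeg=(2,0,1,1,0,1,0,1)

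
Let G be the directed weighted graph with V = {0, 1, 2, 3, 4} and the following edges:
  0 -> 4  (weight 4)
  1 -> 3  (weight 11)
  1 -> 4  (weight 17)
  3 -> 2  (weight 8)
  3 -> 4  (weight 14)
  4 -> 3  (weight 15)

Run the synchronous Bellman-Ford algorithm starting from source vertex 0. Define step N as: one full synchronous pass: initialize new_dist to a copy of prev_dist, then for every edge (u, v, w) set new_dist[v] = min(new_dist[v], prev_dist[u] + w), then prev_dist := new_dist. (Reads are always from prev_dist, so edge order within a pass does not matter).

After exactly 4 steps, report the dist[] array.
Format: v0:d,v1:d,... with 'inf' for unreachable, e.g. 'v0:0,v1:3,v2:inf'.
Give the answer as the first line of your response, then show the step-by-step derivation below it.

v0:0,v1:inf,v2:27,v3:19,v4:4

step 1: dist = v0:0,v1:inf,v2:inf,v3:inf,v4:4
step 2: dist = v0:0,v1:inf,v2:inf,v3:19,v4:4
step 3: dist = v0:0,v1:inf,v2:27,v3:19,v4:4
step 4: dist = v0:0,v1:inf,v2:27,v3:19,v4:4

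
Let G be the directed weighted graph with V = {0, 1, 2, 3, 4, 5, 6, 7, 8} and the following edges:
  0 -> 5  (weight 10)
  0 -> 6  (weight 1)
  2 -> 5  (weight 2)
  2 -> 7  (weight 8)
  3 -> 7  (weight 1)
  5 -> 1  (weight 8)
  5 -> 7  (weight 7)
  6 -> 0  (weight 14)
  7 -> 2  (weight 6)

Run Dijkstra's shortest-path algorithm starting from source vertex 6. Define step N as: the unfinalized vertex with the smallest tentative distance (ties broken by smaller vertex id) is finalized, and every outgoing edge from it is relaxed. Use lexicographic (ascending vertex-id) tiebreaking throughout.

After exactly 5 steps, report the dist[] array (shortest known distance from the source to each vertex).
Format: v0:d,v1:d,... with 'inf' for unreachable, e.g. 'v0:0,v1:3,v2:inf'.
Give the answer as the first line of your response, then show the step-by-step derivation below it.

v0:14,v1:32,v2:37,v3:inf,v4:inf,v5:24,v6:0,v7:31,v8:inf

step 1: dist = v0:14,v1:inf,v2:inf,v3:inf,v4:inf,v5:inf,v6:0,v7:inf,v8:inf
step 2: dist = v0:14,v1:inf,v2:inf,v3:inf,v4:inf,v5:24,v6:0,v7:inf,v8:inf
step 3: dist = v0:14,v1:32,v2:inf,v3:inf,v4:inf,v5:24,v6:0,v7:31,v8:inf
step 4: dist = v0:14,v1:32,v2:37,v3:inf,v4:inf,v5:24,v6:0,v7:31,v8:inf
step 5: dist = v0:14,v1:32,v2:37,v3:inf,v4:inf,v5:24,v6:0,v7:31,v8:inf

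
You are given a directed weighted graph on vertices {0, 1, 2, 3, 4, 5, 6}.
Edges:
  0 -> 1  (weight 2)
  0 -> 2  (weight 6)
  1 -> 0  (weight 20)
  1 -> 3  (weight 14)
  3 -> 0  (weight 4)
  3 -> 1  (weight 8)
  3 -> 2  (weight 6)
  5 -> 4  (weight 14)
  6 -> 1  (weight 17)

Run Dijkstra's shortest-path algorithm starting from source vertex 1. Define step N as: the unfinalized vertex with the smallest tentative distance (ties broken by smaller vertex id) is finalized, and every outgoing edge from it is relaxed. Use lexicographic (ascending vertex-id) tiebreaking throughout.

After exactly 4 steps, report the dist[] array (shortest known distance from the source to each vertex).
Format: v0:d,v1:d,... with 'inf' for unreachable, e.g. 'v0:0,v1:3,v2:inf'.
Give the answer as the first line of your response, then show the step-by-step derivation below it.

v0:18,v1:0,v2:20,v3:14,v4:inf,v5:inf,v6:inf

step 1: dist = v0:20,v1:0,v2:inf,v3:14,v4:inf,v5:inf,v6:inf
step 2: dist = v0:18,v1:0,v2:20,v3:14,v4:inf,v5:inf,v6:inf
step 3: dist = v0:18,v1:0,v2:20,v3:14,v4:inf,v5:inf,v6:inf
step 4: dist = v0:18,v1:0,v2:20,v3:14,v4:inf,v5:inf,v6:inf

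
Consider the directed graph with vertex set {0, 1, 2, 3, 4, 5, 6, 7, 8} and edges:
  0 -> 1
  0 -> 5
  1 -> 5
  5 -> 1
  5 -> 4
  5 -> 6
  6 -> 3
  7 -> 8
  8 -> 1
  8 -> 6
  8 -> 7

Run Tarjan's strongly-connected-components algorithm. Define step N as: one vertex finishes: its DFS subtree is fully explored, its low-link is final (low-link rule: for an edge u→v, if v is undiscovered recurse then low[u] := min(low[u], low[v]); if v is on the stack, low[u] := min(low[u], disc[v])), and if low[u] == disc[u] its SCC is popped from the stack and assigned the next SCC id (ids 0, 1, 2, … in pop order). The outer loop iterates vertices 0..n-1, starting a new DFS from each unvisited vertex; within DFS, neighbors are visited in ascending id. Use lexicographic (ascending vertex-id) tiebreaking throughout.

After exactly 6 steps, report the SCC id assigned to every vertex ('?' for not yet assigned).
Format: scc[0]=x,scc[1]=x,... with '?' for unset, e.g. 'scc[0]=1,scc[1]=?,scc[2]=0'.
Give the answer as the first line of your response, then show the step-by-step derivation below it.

scc[0]=4,scc[1]=3,scc[2]=?,scc[3]=1,scc[4]=0,scc[5]=3,scc[6]=2,scc[7]=?,scc[8]=?

step 1: low=(low[0]=0,low[1]=1,low[2]=?,low[3]=?,low[4]=3,low[5]=1,low[6]=?,low[7]=?,low[8]=?); scc=(scc[0]=?,scc[1]=?,scc[2]=?,scc[3]=?,scc[4]=0,scc[5]=?,scc[6]=?,scc[7]=?,scc[8]=?)
step 2: low=(low[0]=0,low[1]=1,low[2]=?,low[3]=5,low[4]=3,low[5]=1,low[6]=4,low[7]=?,low[8]=?); scc=(scc[0]=?,scc[1]=?,scc[2]=?,scc[3]=1,scc[4]=0,scc[5]=?,scc[6]=?,scc[7]=?,scc[8]=?)
step 3: low=(low[0]=0,low[1]=1,low[2]=?,low[3]=5,low[4]=3,low[5]=1,low[6]=4,low[7]=?,low[8]=?); scc=(scc[0]=?,scc[1]=?,scc[2]=?,scc[3]=1,scc[4]=0,scc[5]=?,scc[6]=2,scc[7]=?,scc[8]=?)
step 4: low=(low[0]=0,low[1]=1,low[2]=?,low[3]=5,low[4]=3,low[5]=1,low[6]=4,low[7]=?,low[8]=?); scc=(scc[0]=?,scc[1]=?,scc[2]=?,scc[3]=1,scc[4]=0,scc[5]=?,scc[6]=2,scc[7]=?,scc[8]=?)
step 5: low=(low[0]=0,low[1]=1,low[2]=?,low[3]=5,low[4]=3,low[5]=1,low[6]=4,low[7]=?,low[8]=?); scc=(scc[0]=?,scc[1]=3,scc[2]=?,scc[3]=1,scc[4]=0,scc[5]=3,scc[6]=2,scc[7]=?,scc[8]=?)
step 6: low=(low[0]=0,low[1]=1,low[2]=?,low[3]=5,low[4]=3,low[5]=1,low[6]=4,low[7]=?,low[8]=?); scc=(scc[0]=4,scc[1]=3,scc[2]=?,scc[3]=1,scc[4]=0,scc[5]=3,scc[6]=2,scc[7]=?,scc[8]=?)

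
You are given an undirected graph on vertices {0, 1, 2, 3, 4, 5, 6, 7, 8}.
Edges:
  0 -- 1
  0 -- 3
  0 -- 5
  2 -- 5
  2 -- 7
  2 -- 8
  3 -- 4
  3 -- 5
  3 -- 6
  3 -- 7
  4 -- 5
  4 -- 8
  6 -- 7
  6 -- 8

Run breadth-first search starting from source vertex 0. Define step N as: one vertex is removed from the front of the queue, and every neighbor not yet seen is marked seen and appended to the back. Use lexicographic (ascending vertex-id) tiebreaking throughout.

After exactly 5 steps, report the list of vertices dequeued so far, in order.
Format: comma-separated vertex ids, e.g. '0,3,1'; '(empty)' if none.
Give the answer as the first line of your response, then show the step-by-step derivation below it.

0,1,3,5,4

step 1: dequeue 0; queue=[1,3,5]; order=0
step 2: dequeue 1; queue=[3,5]; order=0,1
step 3: dequeue 3; queue=[5,4,6,7]; order=0,1,3
step 4: dequeue 5; queue=[4,6,7,2]; order=0,1,3,5
step 5: dequeue 4; queue=[6,7,2,8]; order=0,1,3,5,4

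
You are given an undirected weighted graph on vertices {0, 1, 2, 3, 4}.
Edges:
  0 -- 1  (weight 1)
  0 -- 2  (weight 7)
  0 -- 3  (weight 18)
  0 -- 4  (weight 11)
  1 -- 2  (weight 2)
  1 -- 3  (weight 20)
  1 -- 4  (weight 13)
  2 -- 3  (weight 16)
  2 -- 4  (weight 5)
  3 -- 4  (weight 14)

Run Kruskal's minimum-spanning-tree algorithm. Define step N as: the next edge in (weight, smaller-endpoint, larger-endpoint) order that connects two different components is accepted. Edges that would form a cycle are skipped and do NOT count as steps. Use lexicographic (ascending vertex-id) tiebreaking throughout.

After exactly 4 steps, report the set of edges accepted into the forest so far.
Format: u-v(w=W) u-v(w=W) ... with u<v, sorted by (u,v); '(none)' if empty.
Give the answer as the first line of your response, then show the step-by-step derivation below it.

0-1(w=1) 1-2(w=2) 2-4(w=5) 3-4(w=14)

step 1: add edge 0-1 (w=1); MST = {0-1(w=1)}
step 2: add edge 1-2 (w=2); MST = {0-1(w=1) 1-2(w=2)}
step 3: add edge 2-4 (w=5); MST = {0-1(w=1) 1-2(w=2) 2-4(w=5)}
step 4: add edge 3-4 (w=14); MST = {0-1(w=1) 1-2(w=2) 2-4(w=5) 3-4(w=14)}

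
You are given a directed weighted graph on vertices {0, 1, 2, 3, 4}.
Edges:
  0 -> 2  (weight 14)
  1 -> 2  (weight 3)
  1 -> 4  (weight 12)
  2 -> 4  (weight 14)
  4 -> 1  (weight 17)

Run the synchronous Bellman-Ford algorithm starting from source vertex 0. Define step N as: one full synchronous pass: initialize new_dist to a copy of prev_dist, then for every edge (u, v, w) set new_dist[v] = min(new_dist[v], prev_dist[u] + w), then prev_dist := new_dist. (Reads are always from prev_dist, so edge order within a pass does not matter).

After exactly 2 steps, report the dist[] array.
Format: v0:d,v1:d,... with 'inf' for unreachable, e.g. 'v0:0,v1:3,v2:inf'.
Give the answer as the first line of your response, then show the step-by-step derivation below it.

v0:0,v1:inf,v2:14,v3:inf,v4:28

step 1: dist = v0:0,v1:inf,v2:14,v3:inf,v4:inf
step 2: dist = v0:0,v1:inf,v2:14,v3:inf,v4:28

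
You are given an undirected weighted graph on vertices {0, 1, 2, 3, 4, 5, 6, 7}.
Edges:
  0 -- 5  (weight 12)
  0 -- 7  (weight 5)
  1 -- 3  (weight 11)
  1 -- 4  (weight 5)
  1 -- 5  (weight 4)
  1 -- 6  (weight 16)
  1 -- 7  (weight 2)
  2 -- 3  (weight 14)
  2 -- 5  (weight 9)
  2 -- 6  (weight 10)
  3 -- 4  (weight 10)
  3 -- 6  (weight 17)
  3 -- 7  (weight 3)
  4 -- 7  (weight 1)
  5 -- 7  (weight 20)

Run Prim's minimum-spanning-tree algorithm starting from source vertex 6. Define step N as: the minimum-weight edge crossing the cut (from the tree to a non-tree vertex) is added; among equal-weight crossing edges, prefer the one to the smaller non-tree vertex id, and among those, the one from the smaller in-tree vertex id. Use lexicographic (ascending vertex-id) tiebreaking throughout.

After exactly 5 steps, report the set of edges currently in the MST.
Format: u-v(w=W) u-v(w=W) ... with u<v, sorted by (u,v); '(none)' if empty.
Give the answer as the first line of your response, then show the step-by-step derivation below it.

1-5(w=4) 1-7(w=2) 2-5(w=9) 2-6(w=10) 4-7(w=1)

step 1: add edge 2-6 (w=10); MST = {2-6(w=10)}
step 2: add edge 2-5 (w=9); MST = {2-5(w=9) 2-6(w=10)}
step 3: add edge 1-5 (w=4); MST = {1-5(w=4) 2-5(w=9) 2-6(w=10)}
step 4: add edge 1-7 (w=2); MST = {1-5(w=4) 1-7(w=2) 2-5(w=9) 2-6(w=10)}
step 5: add edge 4-7 (w=1); MST = {1-5(w=4) 1-7(w=2) 2-5(w=9) 2-6(w=10) 4-7(w=1)}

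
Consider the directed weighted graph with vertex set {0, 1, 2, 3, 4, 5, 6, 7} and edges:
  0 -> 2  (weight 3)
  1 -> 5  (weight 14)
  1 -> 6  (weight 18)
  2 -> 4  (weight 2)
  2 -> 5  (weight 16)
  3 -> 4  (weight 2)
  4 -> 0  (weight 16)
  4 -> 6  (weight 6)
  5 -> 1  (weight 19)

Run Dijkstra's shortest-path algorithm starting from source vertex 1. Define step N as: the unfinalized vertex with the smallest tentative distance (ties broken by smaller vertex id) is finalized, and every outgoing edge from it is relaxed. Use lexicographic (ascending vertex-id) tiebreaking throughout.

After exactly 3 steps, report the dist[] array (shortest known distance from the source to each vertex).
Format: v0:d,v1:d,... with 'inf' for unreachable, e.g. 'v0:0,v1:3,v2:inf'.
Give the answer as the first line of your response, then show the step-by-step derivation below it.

v0:inf,v1:0,v2:inf,v3:inf,v4:inf,v5:14,v6:18,v7:inf

step 1: dist = v0:inf,v1:0,v2:inf,v3:inf,v4:inf,v5:14,v6:18,v7:inf
step 2: dist = v0:inf,v1:0,v2:inf,v3:inf,v4:inf,v5:14,v6:18,v7:inf
step 3: dist = v0:inf,v1:0,v2:inf,v3:inf,v4:inf,v5:14,v6:18,v7:inf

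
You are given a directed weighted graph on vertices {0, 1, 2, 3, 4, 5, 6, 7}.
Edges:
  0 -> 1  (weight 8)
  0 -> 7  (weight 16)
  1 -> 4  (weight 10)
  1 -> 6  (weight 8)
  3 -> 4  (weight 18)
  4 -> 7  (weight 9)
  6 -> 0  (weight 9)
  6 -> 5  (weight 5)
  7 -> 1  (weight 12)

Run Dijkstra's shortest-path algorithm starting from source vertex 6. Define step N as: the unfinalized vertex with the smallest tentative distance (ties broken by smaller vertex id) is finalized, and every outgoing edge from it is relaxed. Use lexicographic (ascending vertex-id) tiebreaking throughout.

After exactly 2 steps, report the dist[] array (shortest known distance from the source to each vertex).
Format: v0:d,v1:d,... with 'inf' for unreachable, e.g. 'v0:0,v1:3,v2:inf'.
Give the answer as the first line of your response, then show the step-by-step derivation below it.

v0:9,v1:inf,v2:inf,v3:inf,v4:inf,v5:5,v6:0,v7:inf

step 1: dist = v0:9,v1:inf,v2:inf,v3:inf,v4:inf,v5:5,v6:0,v7:inf
step 2: dist = v0:9,v1:inf,v2:inf,v3:inf,v4:inf,v5:5,v6:0,v7:inf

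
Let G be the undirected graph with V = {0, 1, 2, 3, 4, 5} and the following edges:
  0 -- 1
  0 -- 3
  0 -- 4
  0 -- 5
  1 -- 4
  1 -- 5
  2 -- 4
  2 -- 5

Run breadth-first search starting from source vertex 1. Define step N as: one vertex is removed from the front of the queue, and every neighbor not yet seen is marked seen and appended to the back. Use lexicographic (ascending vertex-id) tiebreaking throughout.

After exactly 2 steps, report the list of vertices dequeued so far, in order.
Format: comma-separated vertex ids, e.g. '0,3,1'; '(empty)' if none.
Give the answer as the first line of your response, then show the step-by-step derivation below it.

1,0

step 1: dequeue 1; queue=[0,4,5]; order=1
step 2: dequeue 0; queue=[4,5,3]; order=1,0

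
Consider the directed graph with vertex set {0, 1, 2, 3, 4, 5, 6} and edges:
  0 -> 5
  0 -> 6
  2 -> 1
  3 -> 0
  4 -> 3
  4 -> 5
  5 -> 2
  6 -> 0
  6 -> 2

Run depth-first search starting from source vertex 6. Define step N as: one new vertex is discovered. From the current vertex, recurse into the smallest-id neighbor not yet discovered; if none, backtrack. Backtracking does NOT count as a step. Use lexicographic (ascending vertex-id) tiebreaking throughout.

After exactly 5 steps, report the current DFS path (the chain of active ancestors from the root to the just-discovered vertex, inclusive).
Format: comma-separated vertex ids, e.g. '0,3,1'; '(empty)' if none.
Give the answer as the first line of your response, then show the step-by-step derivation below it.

6,0,5,2,1

step 1: discover 6; path=6; order=6
step 2: discover 0; path=6>0; order=6,0
step 3: discover 5; path=6>0>5; order=6,0,5
step 4: discover 2; path=6>0>5>2; order=6,0,5,2
step 5: discover 1; path=6>0>5>2>1; order=6,0,5,2,1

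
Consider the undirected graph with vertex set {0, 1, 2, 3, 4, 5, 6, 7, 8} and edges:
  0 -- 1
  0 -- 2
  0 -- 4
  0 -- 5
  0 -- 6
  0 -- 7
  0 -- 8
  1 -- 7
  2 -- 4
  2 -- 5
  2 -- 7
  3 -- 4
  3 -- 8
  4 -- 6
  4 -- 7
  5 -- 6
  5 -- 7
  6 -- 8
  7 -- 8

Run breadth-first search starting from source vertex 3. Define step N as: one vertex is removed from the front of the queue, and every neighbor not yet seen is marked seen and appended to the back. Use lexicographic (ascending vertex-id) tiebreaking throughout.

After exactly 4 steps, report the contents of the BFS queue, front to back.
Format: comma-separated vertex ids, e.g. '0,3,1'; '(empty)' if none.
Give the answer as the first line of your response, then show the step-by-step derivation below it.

2,6,7,1,5

step 1: dequeue 3; queue=[4,8]; order=3
step 2: dequeue 4; queue=[8,0,2,6,7]; order=3,4
step 3: dequeue 8; queue=[0,2,6,7]; order=3,4,8
step 4: dequeue 0; queue=[2,6,7,1,5]; order=3,4,8,0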